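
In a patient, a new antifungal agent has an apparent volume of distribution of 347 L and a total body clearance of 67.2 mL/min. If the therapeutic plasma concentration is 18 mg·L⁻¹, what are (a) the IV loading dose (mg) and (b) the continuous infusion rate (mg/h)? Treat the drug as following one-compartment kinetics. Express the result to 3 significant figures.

(a) 6250 mg; (b) 72.6 mg/h

Loading: fill Vd to C_target → 347.0 L × 18 mg/L = 6246 mg
CL = 67.2 mL/min = 67.2 × 0.06 = 4.032 L/h
Maintenance infusion rate = CL × Css = 4.032 × 18 = 72.58 mg/h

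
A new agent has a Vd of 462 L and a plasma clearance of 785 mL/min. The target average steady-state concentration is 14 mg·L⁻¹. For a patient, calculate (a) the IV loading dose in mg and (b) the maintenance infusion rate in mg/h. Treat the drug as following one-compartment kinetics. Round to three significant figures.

Loading dose = Vd × C = 462.0 × 14 = 6468 mg
CL = 785 mL/min × 60/1000 = 47.10 L/h
Maintenance infusion rate = CL × Css = 47.10 × 14 = 659.4 mg/h

(a) 6470 mg; (b) 659 mg/h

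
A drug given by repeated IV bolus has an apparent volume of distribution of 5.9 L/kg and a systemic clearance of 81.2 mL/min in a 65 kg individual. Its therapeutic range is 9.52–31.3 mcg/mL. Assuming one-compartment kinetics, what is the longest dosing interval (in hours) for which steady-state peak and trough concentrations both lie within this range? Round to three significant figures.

Total Vd = 5.9 × 65 = 383.5 L
CL = 81.2 mL/min × 60/1000 = 4.872 L/h
k = CL / Vd = 4.872 / 383.5 = 0.01270 h⁻¹
Between IV bolus doses, concentration decays as C = C₀·e^(−kτ), so C_peak/C_trough = e^(kτ).
τ_max = ln(C_peak/C_trough) / k = ln(31.3/9.52) / 0.01270 = 1.190 / 0.01270 = 93.70 h

93.7 h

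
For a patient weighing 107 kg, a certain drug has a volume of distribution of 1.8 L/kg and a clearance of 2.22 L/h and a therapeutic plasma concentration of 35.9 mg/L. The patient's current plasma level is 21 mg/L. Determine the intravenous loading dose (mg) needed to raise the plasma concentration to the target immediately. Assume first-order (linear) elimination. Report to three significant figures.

Vd = 1.8 L/kg × 107 kg = 192.6 L
Concentration deficit ΔC = 35.9 − 21 = 14.90 mg/L
LD = Vd × ΔC = 192.6 × 14.90 = 2870 mg

2870 mg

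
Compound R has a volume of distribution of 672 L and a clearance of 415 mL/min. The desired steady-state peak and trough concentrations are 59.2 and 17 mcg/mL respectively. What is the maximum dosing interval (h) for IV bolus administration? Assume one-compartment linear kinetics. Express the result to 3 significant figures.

Convert clearance: 415 mL/min × 60 min/h ÷ 1000 mL/L = 24.90 L/h
k = CL / Vd = 24.90 / 672.0 = 0.03705 h⁻¹
Between IV bolus doses, concentration decays as C = C₀·e^(−kτ), so C_peak/C_trough = e^(kτ).
τ_max = ln(C_peak/C_trough) / k = ln(59.2/17) / 0.03705 = 1.248 / 0.03705 = 33.68 h

33.7 h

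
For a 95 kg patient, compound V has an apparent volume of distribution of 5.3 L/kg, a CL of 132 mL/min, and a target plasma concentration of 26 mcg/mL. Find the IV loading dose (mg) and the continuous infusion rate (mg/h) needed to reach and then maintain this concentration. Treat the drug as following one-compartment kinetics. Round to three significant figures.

Total Vd = 5.3 × 95 = 503.5 L
Loading dose = Vd × C = 503.5 × 26 = 13090 mg
CL = 132 mL/min × 60/1000 = 7.920 L/h
Infusion rate = 7.920 L/h × 26 mg/L = 205.9 mg/h

(a) 13100 mg; (b) 206 mg/h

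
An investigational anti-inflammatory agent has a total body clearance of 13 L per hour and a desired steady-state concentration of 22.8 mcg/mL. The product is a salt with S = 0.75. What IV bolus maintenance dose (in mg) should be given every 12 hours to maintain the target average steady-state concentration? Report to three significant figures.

D = CL × Css × τ / S = 13.00 × 22.8 × 12 / 0.75 = 4742 mg

4740 mg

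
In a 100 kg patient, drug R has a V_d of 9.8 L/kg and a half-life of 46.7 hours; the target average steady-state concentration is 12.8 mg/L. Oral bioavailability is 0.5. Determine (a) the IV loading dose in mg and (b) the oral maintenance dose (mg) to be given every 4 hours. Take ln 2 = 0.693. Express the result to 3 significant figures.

Total Vd = 9.8 × 100 = 980.0 L
LD = Vd × C = 980.0 × 12.8 = 12540 mg
CL = 0.693 × Vd / t½ = 0.693 × 980.0 / 46.7 = 14.54 L/h
D = CL × Css × τ / F = 14.54 × 12.8 × 4 / 0.5 = 1489 mg

(a) 12500 mg; (b) 1490 mg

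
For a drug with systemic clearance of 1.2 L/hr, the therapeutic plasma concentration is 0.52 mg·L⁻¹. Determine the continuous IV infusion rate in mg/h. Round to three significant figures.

Infusion rate = CL · Css = 1.200 L/h × 0.52 mg/L = 0.6240 mg/h

0.624 mg/h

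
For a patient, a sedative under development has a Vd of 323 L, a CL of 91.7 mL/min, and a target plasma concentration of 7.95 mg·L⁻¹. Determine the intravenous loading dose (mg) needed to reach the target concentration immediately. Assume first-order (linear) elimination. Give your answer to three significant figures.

2570 mg

LD = Vd × C = 323.0 × 7.950 = 2568 mg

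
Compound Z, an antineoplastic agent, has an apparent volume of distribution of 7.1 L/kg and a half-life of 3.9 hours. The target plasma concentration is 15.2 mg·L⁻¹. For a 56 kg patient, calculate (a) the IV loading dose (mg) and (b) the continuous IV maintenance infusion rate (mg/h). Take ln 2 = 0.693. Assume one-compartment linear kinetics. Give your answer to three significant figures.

(a) 6040 mg; (b) 1070 mg/h

Vd = 7.1 L/kg × 56 kg = 397.6 L
LD = Vd × C = 397.6 × 15.2 = 6044 mg
CL = 0.693 × Vd / t½ = 0.693 × 397.6 / 3.9 = 70.65 L/h
Infusion rate = CL × Css = 70.65 × 15.2 = 1074 mg/h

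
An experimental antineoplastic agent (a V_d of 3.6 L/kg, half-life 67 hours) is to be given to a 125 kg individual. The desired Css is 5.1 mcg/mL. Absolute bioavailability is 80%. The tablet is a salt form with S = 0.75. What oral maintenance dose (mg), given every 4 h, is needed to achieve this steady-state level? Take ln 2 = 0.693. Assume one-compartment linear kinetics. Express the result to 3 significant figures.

Vd(total) = 125 kg × 3.6 L/kg = 450.0 L
CL = ln 2 · Vd / t½ = 0.693 × 450.0 / 67 = 4.654 L/h
D = CL × Css × τ / F / S = 4.654 × 5.1 × 4 / 0.8 / 0.75 = 158.2 mg

158 mg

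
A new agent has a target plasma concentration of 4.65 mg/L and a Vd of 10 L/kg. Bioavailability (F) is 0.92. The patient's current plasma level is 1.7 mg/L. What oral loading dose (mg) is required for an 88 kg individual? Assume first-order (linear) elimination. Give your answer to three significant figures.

2820 mg

Vd = 10 L/kg × 88 kg = 880.0 L
The loading dose fills Vd to the target concentration.
Concentration deficit ΔC = 4.65 − 1.7 = 2.950 mg/L
LD = Vd × ΔC / F = 880.0 × 2.950 / 0.92 = 2822 mg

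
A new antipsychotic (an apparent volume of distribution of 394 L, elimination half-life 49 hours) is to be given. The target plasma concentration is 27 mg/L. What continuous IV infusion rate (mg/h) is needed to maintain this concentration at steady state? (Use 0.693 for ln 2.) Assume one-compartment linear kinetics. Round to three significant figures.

150 mg/h

CL = 0.693 × Vd / t½ = 0.693 × 394.0 / 49 = 5.572 L/h
Infusion rate = CL × Css = 5.572 × 27 = 150.4 mg/h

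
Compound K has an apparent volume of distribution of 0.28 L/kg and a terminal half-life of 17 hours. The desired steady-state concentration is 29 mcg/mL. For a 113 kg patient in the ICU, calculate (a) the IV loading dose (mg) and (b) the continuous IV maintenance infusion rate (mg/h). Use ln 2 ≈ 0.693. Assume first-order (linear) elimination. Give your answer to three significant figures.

(a) 918 mg; (b) 37.4 mg/h

Total Vd = 0.28 × 113 = 31.64 L
LD = Vd × C = 31.64 × 29 = 917.6 mg
CL = 0.693 × Vd / t½ = 0.693 × 31.64 / 17 = 1.290 L/h
Infusion rate = CL × Css = 1.290 × 29 = 37.41 mg/h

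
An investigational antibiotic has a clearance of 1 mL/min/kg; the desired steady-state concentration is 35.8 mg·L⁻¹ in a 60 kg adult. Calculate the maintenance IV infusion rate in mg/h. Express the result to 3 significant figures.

129 mg/h

CL = 1 mL/min/kg × 60 kg = 60.00 mL/min = 60.00 × 60/1000 = 3.600 L/h
R₀ = 3.600 × 35.8 = 128.9 mg/h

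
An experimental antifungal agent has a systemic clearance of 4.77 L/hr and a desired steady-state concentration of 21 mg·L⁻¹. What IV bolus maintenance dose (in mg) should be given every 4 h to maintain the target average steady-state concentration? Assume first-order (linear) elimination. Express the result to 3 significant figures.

401 mg

D = CL × Css × τ = 4.770 × 21 × 4 = 400.7 mg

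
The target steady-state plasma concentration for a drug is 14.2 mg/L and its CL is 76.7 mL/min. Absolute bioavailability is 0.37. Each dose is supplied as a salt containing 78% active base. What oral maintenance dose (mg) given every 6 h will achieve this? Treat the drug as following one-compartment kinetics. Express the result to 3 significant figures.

1360 mg

Convert clearance: 76.7 mL/min × 60 min/h ÷ 1000 mL/L = 4.602 L/h
D = CL × Css × τ / F / S = 4.602 × 14.2 × 6 / 0.37 / 0.78 = 1359 mg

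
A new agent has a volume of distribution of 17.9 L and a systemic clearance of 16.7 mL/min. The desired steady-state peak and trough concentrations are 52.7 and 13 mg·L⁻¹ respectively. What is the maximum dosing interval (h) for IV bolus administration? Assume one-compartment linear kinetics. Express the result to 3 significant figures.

CL = 16.7 mL/min × 60/1000 = 1.002 L/h
k = CL / Vd = 1.002 / 17.90 = 0.05598 h⁻¹
Between IV bolus doses, concentration decays as C = C₀·e^(−kτ), so C_peak/C_trough = e^(kτ).
τ_max = ln(C_peak/C_trough) / k = ln(52.7/13) / 0.05598 = 1.400 / 0.05598 = 25.01 h

25.0 h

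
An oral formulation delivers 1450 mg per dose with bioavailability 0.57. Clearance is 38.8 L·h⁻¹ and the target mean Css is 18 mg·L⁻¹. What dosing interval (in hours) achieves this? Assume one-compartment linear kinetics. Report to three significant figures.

F·D/τ = CL·Css → τ = F·D / (CL·Css).
τ = 0.57 × 1450 / (38.8 × 18) = 1.183 h

1.18 h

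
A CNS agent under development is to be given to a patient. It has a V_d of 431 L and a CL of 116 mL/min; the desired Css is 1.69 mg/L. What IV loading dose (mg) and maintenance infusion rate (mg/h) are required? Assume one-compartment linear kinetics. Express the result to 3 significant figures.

LD = Vd · C_target = 431.0 × 1.69 = 728.4 mg
Convert clearance: 116 mL/min × 60 min/h ÷ 1000 mL/L = 6.960 L/h
Maintenance infusion rate = CL × Css = 6.960 × 1.69 = 11.76 mg/h

(a) 728 mg; (b) 11.8 mg/h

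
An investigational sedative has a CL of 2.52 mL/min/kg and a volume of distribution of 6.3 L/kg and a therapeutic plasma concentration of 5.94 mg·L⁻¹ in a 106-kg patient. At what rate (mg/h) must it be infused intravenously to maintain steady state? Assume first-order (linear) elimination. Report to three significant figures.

95.2 mg/h

CL = 2.52 mL/min/kg × 106 kg = 267.1 mL/min = 267.1 × 60/1000 = 16.03 L/h
Vd does not affect the maintenance rate; only clearance governs steady-state input.
Rate = CL × Css = 16.03 × 5.94 = 95.22 mg/h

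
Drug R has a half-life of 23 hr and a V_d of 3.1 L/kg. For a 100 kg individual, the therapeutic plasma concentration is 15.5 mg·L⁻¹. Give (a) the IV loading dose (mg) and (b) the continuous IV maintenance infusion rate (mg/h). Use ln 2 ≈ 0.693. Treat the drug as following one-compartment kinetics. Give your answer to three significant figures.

Total Vd = 3.1 × 100 = 310.0 L
LD = Vd × C = 310.0 × 15.5 = 4805 mg
CL = 0.693 × Vd / t½ = 0.693 × 310.0 / 23 = 9.340 L/h
Infusion rate = CL × Css = 9.340 × 15.5 = 144.8 mg/h

(a) 4810 mg; (b) 145 mg/h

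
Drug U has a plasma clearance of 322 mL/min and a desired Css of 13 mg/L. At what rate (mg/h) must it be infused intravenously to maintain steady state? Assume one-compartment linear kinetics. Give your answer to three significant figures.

251 mg/h

Convert clearance: 322 mL/min × 60 min/h ÷ 1000 mL/L = 19.32 L/h
Infusion rate = CL · Css = 19.32 L/h × 13 mg/L = 251.2 mg/h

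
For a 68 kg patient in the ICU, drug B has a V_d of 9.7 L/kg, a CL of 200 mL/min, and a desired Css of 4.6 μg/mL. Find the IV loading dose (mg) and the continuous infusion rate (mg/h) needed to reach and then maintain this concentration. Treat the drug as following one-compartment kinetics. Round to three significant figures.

(a) 3030 mg; (b) 55.2 mg/h

Total Vd = 9.7 × 68 = 659.6 L
Loading: fill Vd to C_target → 659.6 L × 4.6 mg/L = 3034 mg
CL = 200 mL/min = 200 × 0.06 = 12.00 L/h
Maintenance: replace elimination → rate = CL × Css = 12.00 × 4.6 = 55.20 mg/h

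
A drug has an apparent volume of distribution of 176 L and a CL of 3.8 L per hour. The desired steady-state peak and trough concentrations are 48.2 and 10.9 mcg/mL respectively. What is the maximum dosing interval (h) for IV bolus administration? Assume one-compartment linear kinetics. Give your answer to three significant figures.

k = CL / Vd = 3.800 / 176.0 = 0.02159 h⁻¹
Between IV bolus doses, concentration decays as C = C₀·e^(−kτ), so C_peak/C_trough = e^(kτ).
τ_max = ln(C_peak/C_trough) / k = ln(48.2/10.9) / 0.02159 = 1.487 / 0.02159 = 68.87 h

68.9 h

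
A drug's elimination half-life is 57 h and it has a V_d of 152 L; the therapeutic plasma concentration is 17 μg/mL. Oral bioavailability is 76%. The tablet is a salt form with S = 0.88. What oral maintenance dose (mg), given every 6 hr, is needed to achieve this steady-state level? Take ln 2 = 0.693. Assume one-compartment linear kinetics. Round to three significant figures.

282 mg

k = 0.693/57 = 0.01216 h⁻¹, so CL = k·Vd = 0.01216 × 152.0 = 1.848 L/h
D = CL × Css × τ / F / S = 1.848 × 17 × 6 / 0.76 / 0.88 = 281.8 mg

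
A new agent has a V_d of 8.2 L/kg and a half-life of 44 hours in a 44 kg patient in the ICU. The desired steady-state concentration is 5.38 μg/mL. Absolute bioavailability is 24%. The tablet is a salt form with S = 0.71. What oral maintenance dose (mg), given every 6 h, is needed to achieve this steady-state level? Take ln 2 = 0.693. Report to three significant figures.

Vd(total) = 44 kg × 8.2 L/kg = 360.8 L
CL = ln 2 · Vd / t½ = 0.693 × 360.8 / 44 = 5.683 L/h
D = CL × Css × τ / F / S = 5.683 × 5.38 × 6 / 0.24 / 0.71 = 1077 mg

1080 mg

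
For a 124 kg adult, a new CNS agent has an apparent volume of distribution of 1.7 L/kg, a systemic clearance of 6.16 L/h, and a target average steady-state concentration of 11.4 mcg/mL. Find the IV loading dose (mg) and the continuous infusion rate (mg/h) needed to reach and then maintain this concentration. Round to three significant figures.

Vd(total) = 124 kg × 1.7 L/kg = 210.8 L
Loading dose = Vd × C = 210.8 × 11.4 = 2403 mg
Maintenance infusion rate = CL × Css = 6.160 × 11.4 = 70.22 mg/h

(a) 2400 mg; (b) 70.2 mg/h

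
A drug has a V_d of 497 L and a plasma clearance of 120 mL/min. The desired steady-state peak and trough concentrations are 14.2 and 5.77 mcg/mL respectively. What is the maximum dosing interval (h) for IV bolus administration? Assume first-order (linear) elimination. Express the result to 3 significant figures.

62.2 h

Convert clearance: 120 mL/min × 60 min/h ÷ 1000 mL/L = 7.200 L/h
k = CL / Vd = 7.200 / 497.0 = 0.01449 h⁻¹
Between IV bolus doses, concentration decays as C = C₀·e^(−kτ), so C_peak/C_trough = e^(kτ).
τ_max = ln(C_peak/C_trough) / k = ln(14.2/5.77) / 0.01449 = 0.9006 / 0.01449 = 62.15 h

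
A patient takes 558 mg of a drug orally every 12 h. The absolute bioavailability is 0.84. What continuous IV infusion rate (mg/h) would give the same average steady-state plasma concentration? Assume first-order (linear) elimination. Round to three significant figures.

39.1 mg/h

Equivalent systemic input: infusion rate = F·D/τ.
Rate = 0.84 × 558 / 12 = 39.06 mg/h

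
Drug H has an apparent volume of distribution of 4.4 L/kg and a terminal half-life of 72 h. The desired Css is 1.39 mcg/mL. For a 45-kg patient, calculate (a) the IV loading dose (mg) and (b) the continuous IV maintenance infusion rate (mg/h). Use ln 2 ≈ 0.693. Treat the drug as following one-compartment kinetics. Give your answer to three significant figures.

(a) 275 mg; (b) 2.65 mg/h

Vd(total) = 45 kg × 4.4 L/kg = 198.0 L
LD = Vd × C = 198.0 × 1.39 = 275.2 mg
CL = 0.693 × Vd / t½ = 0.693 × 198.0 / 72 = 1.906 L/h
Infusion rate = CL × Css = 1.906 × 1.39 = 2.649 mg/h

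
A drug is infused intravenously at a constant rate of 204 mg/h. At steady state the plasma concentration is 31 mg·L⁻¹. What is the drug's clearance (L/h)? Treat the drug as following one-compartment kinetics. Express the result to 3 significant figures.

6.58 L/h

At steady state, infusion rate = CL × Css, so CL = rate / Css.
CL = 204 / 31 = 6.581 L/h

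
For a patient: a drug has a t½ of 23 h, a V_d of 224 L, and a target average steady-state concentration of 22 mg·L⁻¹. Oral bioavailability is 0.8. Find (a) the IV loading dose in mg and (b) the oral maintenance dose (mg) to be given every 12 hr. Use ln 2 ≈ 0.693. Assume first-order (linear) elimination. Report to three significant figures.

(a) 4930 mg; (b) 2230 mg

LD = Vd × C = 224.0 × 22 = 4928 mg
CL = 0.693 × Vd / t½ = 0.693 × 224.0 / 23 = 6.749 L/h
D = CL × Css × τ / F = 6.749 × 22 × 12 / 0.8 = 2227 mg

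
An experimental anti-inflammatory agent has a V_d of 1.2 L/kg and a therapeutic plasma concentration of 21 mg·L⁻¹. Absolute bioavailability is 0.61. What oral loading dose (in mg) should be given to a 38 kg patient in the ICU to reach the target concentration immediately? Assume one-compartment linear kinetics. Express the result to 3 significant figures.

Total Vd = 1.2 × 38 = 45.60 L
The loading dose fills Vd to the target concentration.
LD = Vd × C / F = 45.60 × 21.00 / 0.61 = 1570 mg

1570 mg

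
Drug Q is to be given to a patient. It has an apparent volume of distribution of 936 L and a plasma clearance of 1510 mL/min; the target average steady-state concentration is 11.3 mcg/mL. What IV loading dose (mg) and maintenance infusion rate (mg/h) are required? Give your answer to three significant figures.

LD = Vd · C_target = 936.0 × 11.3 = 10580 mg
CL = 1510 mL/min × 60/1000 = 90.60 L/h
Infusion rate = 90.60 L/h × 11.3 mg/L = 1024 mg/h

(a) 10600 mg; (b) 1020 mg/h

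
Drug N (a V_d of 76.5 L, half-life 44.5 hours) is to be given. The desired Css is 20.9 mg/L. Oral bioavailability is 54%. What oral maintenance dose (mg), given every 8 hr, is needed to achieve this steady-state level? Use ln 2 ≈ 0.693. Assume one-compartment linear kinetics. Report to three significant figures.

CL = 0.693 × Vd / t½ = 0.693 × 76.50 / 44.5 = 1.191 L/h
D = CL × Css × τ / F = 1.191 × 20.9 × 8 / 0.54 = 368.8 mg

369 mg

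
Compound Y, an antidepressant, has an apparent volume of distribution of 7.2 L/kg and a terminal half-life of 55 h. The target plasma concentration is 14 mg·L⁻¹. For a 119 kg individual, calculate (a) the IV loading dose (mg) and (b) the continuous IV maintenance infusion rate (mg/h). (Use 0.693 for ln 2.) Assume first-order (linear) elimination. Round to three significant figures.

(a) 12000 mg; (b) 151 mg/h

Vd(total) = 119 kg × 7.2 L/kg = 856.8 L
LD = Vd × C = 856.8 × 14 = 12000 mg
CL = 0.693 × Vd / t½ = 0.693 × 856.8 / 55 = 10.80 L/h
Infusion rate = CL × Css = 10.80 × 14 = 151.2 mg/h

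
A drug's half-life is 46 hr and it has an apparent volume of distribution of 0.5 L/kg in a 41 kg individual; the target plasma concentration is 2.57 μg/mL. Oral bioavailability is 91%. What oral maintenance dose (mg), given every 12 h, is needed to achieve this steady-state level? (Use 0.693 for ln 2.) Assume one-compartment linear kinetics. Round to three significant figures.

10.5 mg

Total Vd = 0.5 × 41 = 20.50 L
CL = 0.693 × Vd / t½ = 0.693 × 20.50 / 46 = 0.3088 L/h
D = CL × Css × τ / F = 0.3088 × 2.57 × 12 / 0.91 = 10.47 mg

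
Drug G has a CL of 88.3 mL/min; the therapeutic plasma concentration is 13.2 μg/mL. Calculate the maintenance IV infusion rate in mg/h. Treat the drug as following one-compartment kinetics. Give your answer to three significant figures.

69.9 mg/h

CL = 88.3 mL/min × 60/1000 = 5.298 L/h
Rate = CL × Css = 5.298 × 13.2 = 69.93 mg/h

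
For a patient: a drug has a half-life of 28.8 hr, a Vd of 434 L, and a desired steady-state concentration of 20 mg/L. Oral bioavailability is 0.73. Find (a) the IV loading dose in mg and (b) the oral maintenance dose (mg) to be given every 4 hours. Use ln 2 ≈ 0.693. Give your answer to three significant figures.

(a) 8680 mg; (b) 1140 mg

LD = Vd × C = 434.0 × 20 = 8680 mg
CL = 0.693 × Vd / t½ = 0.693 × 434.0 / 28.8 = 10.44 L/h
D = CL × Css × τ / F = 10.44 × 20 × 4 / 0.73 = 1144 mg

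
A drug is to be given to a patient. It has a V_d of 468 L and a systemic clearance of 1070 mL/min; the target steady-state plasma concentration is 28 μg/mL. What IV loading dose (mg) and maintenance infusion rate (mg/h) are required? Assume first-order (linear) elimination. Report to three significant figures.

Loading: fill Vd to C_target → 468.0 L × 28 mg/L = 13100 mg
CL = 1070 mL/min × 60/1000 = 64.20 L/h
Infusion rate = 64.20 L/h × 28 mg/L = 1798 mg/h

(a) 13100 mg; (b) 1800 mg/h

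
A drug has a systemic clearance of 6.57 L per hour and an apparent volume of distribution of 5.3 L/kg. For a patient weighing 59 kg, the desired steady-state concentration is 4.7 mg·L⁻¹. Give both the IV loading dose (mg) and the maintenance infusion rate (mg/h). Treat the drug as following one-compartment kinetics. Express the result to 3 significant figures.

(a) 1470 mg; (b) 30.9 mg/h

Vd(total) = 59 kg × 5.3 L/kg = 312.7 L
LD = Vd · C_target = 312.7 × 4.7 = 1470 mg
Maintenance: replace elimination → rate = CL × Css = 6.570 × 4.7 = 30.88 mg/h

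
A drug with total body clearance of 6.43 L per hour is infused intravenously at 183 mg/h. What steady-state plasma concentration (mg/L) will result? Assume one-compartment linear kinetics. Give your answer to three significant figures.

28.5 mg/L

Css = rate / CL = 183 / 6.430 = 28.46 mg/L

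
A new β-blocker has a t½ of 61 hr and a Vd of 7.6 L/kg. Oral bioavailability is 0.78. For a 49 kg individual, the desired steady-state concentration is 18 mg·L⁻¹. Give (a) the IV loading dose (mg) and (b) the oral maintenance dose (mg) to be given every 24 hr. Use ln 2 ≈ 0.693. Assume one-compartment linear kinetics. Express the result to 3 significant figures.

(a) 6700 mg; (b) 2340 mg

Vd = 7.6 L/kg × 49 kg = 372.4 L
LD = Vd × C = 372.4 × 18 = 6703 mg
CL = 0.693 × Vd / t½ = 0.693 × 372.4 / 61 = 4.231 L/h
D = CL × Css × τ / F = 4.231 × 18 × 24 / 0.78 = 2343 mg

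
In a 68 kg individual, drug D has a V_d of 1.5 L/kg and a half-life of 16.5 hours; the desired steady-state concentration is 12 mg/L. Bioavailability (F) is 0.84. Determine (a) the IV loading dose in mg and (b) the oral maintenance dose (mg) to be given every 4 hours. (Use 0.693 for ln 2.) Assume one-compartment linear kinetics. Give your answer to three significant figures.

Total Vd = 1.5 × 68 = 102.0 L
LD = Vd × C = 102.0 × 12 = 1224 mg
CL = 0.693 × Vd / t½ = 0.693 × 102.0 / 16.5 = 4.284 L/h
D = CL × Css × τ / F = 4.284 × 12 × 4 / 0.84 = 244.8 mg

(a) 1220 mg; (b) 245 mg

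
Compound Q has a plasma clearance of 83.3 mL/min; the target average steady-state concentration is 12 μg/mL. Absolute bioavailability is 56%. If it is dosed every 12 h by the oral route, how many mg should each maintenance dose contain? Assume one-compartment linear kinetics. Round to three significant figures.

CL = 83.3 mL/min = 83.3 × 0.06 = 4.998 L/h
D = CL × Css × τ / F = 4.998 × 12 × 12 / 0.56 = 1285 mg

1290 mg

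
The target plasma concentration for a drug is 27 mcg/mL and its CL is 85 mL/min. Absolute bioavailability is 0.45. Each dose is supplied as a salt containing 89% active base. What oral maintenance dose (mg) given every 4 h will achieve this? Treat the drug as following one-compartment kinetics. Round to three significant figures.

CL = 85 mL/min = 85 × 0.06 = 5.100 L/h
At steady state, dose per interval replaces the amount cleared in that interval: F·S·D/τ = CL·Css.
D = CL × Css × τ / F / S = 5.100 × 27 × 4 / 0.45 / 0.89 = 1375 mg

1380 mg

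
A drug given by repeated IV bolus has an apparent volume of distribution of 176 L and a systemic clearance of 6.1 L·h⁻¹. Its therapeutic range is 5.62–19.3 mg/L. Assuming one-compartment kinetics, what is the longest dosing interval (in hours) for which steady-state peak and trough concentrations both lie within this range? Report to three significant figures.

k = CL / Vd = 6.100 / 176.0 = 0.03466 h⁻¹
Between IV bolus doses, concentration decays as C = C₀·e^(−kτ), so C_peak/C_trough = e^(kτ).
τ_max = ln(C_peak/C_trough) / k = ln(19.3/5.62) / 0.03466 = 1.234 / 0.03466 = 35.60 h

35.6 h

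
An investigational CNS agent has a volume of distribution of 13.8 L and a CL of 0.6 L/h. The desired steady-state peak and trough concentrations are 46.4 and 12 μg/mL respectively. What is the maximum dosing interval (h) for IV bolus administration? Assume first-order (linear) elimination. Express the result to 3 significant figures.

31.1 h

k = CL / Vd = 0.6000 / 13.80 = 0.04348 h⁻¹
Between IV bolus doses, concentration decays as C = C₀·e^(−kτ), so C_peak/C_trough = e^(kτ).
τ_max = ln(C_peak/C_trough) / k = ln(46.4/12) / 0.04348 = 1.352 / 0.04348 = 31.09 h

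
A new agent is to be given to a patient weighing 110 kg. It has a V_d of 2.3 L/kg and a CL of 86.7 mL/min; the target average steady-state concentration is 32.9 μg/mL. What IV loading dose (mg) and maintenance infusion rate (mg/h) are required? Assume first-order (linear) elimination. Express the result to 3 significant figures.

Vd = 2.3 L/kg × 110 kg = 253.0 L
Loading dose = Vd × C = 253.0 × 32.9 = 8324 mg
Convert clearance: 86.7 mL/min × 60 min/h ÷ 1000 mL/L = 5.202 L/h
Maintenance: replace elimination → rate = CL × Css = 5.202 × 32.9 = 171.1 mg/h

(a) 8320 mg; (b) 171 mg/h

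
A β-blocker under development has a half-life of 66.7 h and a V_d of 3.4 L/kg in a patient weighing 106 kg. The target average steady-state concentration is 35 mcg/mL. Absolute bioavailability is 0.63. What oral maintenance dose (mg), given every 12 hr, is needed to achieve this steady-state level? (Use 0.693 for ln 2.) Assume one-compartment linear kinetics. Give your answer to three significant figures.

Vd(total) = 106 kg × 3.4 L/kg = 360.4 L
CL = 0.693 × Vd / t½ = 0.693 × 360.4 / 66.7 = 3.744 L/h
D = CL × Css × τ / F = 3.744 × 35 × 12 / 0.63 = 2496 mg

2500 mg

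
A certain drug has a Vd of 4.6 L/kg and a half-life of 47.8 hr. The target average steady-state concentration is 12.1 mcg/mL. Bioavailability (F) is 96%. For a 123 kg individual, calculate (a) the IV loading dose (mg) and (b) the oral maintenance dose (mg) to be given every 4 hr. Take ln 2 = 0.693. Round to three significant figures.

Total Vd = 4.6 × 123 = 565.8 L
LD = Vd × C = 565.8 × 12.1 = 6846 mg
CL = 0.693 × Vd / t½ = 0.693 × 565.8 / 47.8 = 8.203 L/h
D = CL × Css × τ / F = 8.203 × 12.1 × 4 / 0.96 = 413.6 mg

(a) 6850 mg; (b) 414 mg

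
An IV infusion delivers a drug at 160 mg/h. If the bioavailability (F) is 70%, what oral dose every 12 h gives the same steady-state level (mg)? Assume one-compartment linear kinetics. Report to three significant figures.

2740 mg

To maintain the same Css, the systemic dosing rate must be unchanged: F·D/τ = infusion rate.
D = rate × τ / F = 160 × 12 / 0.7 = 2743 mg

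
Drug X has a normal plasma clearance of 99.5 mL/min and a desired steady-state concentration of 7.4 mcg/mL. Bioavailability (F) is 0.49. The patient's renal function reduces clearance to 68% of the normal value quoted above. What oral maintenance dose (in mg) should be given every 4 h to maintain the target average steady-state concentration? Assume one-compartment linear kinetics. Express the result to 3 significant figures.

245 mg

CL = 99.5 mL/min × 60/1000 = 5.970 L/h
Patient clearance = 0.68 × 5.970 = 4.060 L/h
At steady state, dose per interval replaces the amount cleared in that interval: F·D/τ = CL·Css.
D = CL × Css × τ / F = 4.060 × 7.4 × 4 / 0.49 = 245.3 mg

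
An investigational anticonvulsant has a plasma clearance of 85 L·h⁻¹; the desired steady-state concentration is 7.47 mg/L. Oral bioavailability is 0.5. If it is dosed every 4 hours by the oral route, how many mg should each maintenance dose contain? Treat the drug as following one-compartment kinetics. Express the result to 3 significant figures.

D = CL × Css × τ / F = 85.00 × 7.47 × 4 / 0.5 = 5080 mg

5080 mg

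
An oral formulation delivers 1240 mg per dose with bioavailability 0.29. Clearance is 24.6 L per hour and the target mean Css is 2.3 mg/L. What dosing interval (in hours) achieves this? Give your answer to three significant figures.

F·D/τ = CL·Css → τ = F·D / (CL·Css).
τ = 0.29 × 1240 / (24.6 × 2.3) = 6.356 h

6.36 h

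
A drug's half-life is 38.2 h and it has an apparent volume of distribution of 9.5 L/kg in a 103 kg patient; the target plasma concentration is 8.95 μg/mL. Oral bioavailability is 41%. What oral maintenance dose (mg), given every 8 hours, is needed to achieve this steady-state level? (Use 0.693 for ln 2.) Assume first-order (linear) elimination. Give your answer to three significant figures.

Vd(total) = 103 kg × 9.5 L/kg = 978.5 L
CL = 0.693 × Vd / t½ = 0.693 × 978.5 / 38.2 = 17.75 L/h
D = CL × Css × τ / F = 17.75 × 8.95 × 8 / 0.41 = 3100 mg

3100 mg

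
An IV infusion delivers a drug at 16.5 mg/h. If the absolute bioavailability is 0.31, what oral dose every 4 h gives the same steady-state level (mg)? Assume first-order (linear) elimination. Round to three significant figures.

To maintain the same Css, the systemic dosing rate must be unchanged: F·D/τ = infusion rate.
D = rate × τ / F = 16.5 × 4 / 0.31 = 212.9 mg

213 mg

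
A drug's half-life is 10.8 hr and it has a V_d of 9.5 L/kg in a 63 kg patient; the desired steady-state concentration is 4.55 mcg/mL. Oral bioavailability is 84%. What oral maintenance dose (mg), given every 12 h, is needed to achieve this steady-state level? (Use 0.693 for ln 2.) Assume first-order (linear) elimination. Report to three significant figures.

Total Vd = 9.5 × 63 = 598.5 L
CL = ln 2 · Vd / t½ = 0.693 × 598.5 / 10.8 = 38.40 L/h
D = CL × Css × τ / F = 38.40 × 4.55 × 12 / 0.84 = 2496 mg

2500 mg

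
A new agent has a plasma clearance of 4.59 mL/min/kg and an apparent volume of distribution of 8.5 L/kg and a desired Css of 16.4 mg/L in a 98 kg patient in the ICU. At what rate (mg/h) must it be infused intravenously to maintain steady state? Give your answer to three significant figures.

CL = 4.59 mL/min/kg × 98 kg = 449.8 mL/min = 449.8 × 60/1000 = 26.99 L/h
Vd does not affect the maintenance rate; only clearance governs steady-state input.
R₀ = 26.99 × 16.4 = 442.6 mg/h

443 mg/h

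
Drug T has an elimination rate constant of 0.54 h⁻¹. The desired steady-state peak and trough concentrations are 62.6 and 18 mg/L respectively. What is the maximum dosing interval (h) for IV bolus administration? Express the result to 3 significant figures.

Between IV bolus doses, concentration decays as C = C₀·e^(−kτ), so C_peak/C_trough = e^(kτ).
τ_max = ln(C_peak/C_trough) / k = ln(62.6/18) / 0.5400 = 1.246 / 0.5400 = 2.307 h

2.31 h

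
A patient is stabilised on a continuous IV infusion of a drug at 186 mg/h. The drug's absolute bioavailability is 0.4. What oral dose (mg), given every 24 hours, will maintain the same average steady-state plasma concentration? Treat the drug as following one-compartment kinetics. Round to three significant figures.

To maintain the same Css, the systemic dosing rate must be unchanged: F·D/τ = infusion rate.
D = rate × τ / F = 186 × 24 / 0.4 = 11160 mg

11200 mg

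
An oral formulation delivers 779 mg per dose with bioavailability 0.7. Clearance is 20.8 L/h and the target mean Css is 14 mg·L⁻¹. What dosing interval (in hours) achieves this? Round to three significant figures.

F·D/τ = CL·Css → τ = F·D / (CL·Css).
τ = 0.7 × 779 / (20.8 × 14) = 1.873 h

1.87 h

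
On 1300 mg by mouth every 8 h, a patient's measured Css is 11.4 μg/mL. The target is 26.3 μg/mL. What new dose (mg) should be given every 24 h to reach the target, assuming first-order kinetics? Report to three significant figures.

For first-order elimination, Css ∝ F·D/(CL·τ); F and CL are unchanged, so Css ∝ D/τ.
D₂ = D₁ × (Css,target / Css,current) × (τ₂/τ₁) = 1300 × (26.3/11.4) × (24/8) = 8997 mg

9000 mg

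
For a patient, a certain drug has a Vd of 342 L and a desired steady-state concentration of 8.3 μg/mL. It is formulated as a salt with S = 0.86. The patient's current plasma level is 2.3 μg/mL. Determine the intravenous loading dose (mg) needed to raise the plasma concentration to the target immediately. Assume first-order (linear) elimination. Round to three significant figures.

Concentration deficit ΔC = 8.3 − 2.3 = 6.000 mg/L
LD = Vd × ΔC / S = 342.0 × 6.000 / 0.86 = 2386 mg

2390 mg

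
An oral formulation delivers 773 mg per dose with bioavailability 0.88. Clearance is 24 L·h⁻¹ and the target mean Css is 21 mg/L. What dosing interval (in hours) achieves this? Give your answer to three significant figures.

1.35 h

F·D/τ = CL·Css → τ = F·D / (CL·Css).
τ = 0.88 × 773 / (24 × 21) = 1.350 h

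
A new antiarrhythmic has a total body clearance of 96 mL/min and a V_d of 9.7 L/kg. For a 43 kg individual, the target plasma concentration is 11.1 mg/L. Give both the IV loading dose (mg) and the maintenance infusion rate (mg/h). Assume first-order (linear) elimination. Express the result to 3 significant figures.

Total Vd = 9.7 × 43 = 417.1 L
Loading dose = Vd × C = 417.1 × 11.1 = 4630 mg
CL = 96 mL/min = 96 × 0.06 = 5.760 L/h
Maintenance: replace elimination → rate = CL × Css = 5.760 × 11.1 = 63.94 mg/h

(a) 4630 mg; (b) 63.9 mg/h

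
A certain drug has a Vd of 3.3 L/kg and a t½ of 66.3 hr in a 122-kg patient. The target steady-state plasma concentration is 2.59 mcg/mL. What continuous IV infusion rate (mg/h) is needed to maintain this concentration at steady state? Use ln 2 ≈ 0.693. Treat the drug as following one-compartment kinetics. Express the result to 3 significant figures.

10.9 mg/h

Vd(total) = 122 kg × 3.3 L/kg = 402.6 L
CL = ln 2 · Vd / t½ = 0.693 × 402.6 / 66.3 = 4.208 L/h
Infusion rate = CL × Css = 4.208 × 2.59 = 10.90 mg/h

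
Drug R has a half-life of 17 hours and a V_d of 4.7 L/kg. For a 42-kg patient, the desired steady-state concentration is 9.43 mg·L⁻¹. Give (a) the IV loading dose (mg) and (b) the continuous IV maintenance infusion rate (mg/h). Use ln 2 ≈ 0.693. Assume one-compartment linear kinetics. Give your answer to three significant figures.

(a) 1860 mg; (b) 75.9 mg/h

Total Vd = 4.7 × 42 = 197.4 L
LD = Vd × C = 197.4 × 9.43 = 1861 mg
CL = 0.693 × Vd / t½ = 0.693 × 197.4 / 17 = 8.047 L/h
Infusion rate = CL × Css = 8.047 × 9.43 = 75.88 mg/h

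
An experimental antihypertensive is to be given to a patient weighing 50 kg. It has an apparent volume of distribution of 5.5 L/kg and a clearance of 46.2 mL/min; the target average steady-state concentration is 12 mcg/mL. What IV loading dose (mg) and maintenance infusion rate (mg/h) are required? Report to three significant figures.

(a) 3300 mg; (b) 33.3 mg/h

Vd = 5.5 L/kg × 50 kg = 275.0 L
Loading dose = Vd × C = 275.0 × 12 = 3300 mg
Convert clearance: 46.2 mL/min × 60 min/h ÷ 1000 mL/L = 2.772 L/h
Infusion rate = 2.772 L/h × 12 mg/L = 33.26 mg/h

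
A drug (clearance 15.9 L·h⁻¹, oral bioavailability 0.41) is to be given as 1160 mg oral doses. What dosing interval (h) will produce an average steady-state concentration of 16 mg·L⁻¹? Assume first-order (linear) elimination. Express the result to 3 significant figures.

1.87 h

F·D/τ = CL·Css → τ = F·D / (CL·Css).
τ = 0.41 × 1160 / (15.9 × 16) = 1.869 h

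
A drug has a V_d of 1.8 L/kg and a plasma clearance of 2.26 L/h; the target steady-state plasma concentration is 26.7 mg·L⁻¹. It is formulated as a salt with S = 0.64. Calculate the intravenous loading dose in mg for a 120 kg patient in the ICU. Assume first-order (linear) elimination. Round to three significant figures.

9010 mg

Vd = 1.8 L/kg × 120 kg = 216.0 L
The loading dose fills Vd to the target concentration; clearance is irrelevant here.
LD = Vd × C / S = 216.0 × 26.70 / 0.64 = 9011 mg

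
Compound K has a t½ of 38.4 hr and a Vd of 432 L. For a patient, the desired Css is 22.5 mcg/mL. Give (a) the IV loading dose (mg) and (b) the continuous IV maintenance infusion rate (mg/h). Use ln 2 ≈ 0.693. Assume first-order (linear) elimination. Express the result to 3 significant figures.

(a) 9720 mg; (b) 175 mg/h

LD = Vd × C = 432.0 × 22.5 = 9720 mg
CL = 0.693 × Vd / t½ = 0.693 × 432.0 / 38.4 = 7.796 L/h
Infusion rate = CL × Css = 7.796 × 22.5 = 175.4 mg/h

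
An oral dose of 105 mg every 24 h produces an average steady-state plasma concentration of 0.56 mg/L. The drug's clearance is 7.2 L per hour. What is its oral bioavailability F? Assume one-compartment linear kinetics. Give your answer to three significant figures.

0.922

F·D/τ = CL·Css at steady state → F = CL·Css·τ / D.
F = 7.2 × 0.56 × 24 / 105 = 0.922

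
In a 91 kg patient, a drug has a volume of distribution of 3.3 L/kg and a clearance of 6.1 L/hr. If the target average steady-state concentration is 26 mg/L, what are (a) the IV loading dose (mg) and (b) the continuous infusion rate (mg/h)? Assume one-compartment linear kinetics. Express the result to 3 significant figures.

Total Vd = 3.3 × 91 = 300.3 L
Loading: fill Vd to C_target → 300.3 L × 26 mg/L = 7808 mg
Infusion rate = 6.100 L/h × 26 mg/L = 158.6 mg/h

(a) 7810 mg; (b) 159 mg/h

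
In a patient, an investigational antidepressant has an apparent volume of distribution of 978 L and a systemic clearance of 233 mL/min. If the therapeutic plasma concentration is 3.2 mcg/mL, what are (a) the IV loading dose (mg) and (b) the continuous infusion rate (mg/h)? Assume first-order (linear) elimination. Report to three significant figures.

(a) 3130 mg; (b) 44.7 mg/h

Loading dose = Vd × C = 978.0 × 3.2 = 3130 mg
Convert clearance: 233 mL/min × 60 min/h ÷ 1000 mL/L = 13.98 L/h
Maintenance: replace elimination → rate = CL × Css = 13.98 × 3.2 = 44.74 mg/h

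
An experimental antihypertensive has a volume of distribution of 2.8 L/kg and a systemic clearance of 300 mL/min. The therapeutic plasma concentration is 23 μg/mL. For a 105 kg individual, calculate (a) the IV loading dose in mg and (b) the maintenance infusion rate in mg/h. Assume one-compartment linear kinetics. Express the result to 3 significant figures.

Vd = 2.8 L/kg × 105 kg = 294.0 L
Loading dose = Vd × C = 294.0 × 23 = 6762 mg
CL = 300 mL/min × 60/1000 = 18.00 L/h
Maintenance infusion rate = CL × Css = 18.00 × 23 = 414.0 mg/h

(a) 6760 mg; (b) 414 mg/h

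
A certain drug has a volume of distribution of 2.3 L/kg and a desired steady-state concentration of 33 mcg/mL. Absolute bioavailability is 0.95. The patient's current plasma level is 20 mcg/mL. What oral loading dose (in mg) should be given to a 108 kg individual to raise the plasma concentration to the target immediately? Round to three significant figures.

3400 mg

Total Vd = 2.3 × 108 = 248.4 L
The loading dose fills Vd to the target concentration.
Concentration deficit ΔC = 33 − 20 = 13.00 mg/L
LD = Vd × ΔC / F = 248.4 × 13.00 / 0.95 = 3399 mg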